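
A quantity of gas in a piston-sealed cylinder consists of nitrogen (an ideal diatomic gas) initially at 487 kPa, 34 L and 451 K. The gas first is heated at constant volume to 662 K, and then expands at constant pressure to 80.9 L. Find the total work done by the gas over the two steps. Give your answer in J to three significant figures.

W_total ≈ 33500 J

Step 1 (isochoric): W = 0 (constant volume).
After step 1: P = 714.8 kPa (V unchanged).
Step 2 (isobaric): W = PΔV = (714.8 kPa)(80.9 − 34 L) = 33526 J.
W_total = 0 + 33526 = 33526 J.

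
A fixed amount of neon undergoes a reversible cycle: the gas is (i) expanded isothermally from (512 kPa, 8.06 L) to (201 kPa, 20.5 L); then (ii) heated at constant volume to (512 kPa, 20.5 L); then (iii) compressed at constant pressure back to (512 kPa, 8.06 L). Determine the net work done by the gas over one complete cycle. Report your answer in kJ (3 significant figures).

Leg (i): W = PᵢVᵢ ln(V_f/Vᵢ) = (4127) ln(20.5/8.06) = 3852 J.
Leg (ii): W = 0.
Leg (iii): W = PΔV = (512)(8.06 − 20.5) = -6369 J.
W_net = 3852 − 6369 = -2517 J.

W_net ≈ -2.52 kJ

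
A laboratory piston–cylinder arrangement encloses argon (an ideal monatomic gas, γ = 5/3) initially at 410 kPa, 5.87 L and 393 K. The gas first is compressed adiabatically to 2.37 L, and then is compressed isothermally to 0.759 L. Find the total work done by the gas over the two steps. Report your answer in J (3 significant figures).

Step 1 (adiabatic): W = (P₁V₁ − P₂V₂)/(γ−1) = (2407 − 4406)/0.667 = -2999 J.
After step 1: P = 1859 kPa, V = 2.37 L, T = 719.4 K.
Step 2 (isothermal): W = P₁V₁ ln(V₂/V₁) = (4406) ln(0.759/2.37) = -5017 J.
W_total = -2999 − 5017 = -8015 J.

W_total ≈ -8020 J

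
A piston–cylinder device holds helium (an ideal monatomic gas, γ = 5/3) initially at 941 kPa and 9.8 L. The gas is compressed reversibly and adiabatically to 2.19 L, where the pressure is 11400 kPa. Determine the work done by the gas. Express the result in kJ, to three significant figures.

Adiabatic: W = (P₁V₁ − P₂V₂)/(γ − 1) with γ = 5/3.
P₁V₁ = 9222 J, P₂V₂ = 24966 J.
W = (9222 − 24966) / 0.6667 = -23616 J.

W ≈ -23.6 kJ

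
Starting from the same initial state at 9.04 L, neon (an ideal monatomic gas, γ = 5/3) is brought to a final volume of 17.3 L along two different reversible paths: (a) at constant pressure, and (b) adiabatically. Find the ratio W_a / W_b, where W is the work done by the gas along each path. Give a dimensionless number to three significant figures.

W_a / W_b ≈ 1.73

Path (a) isobaric: W = P₁(V₂ − V₁) → W_a/(P₁V₁) = 0.9137.
Path (b) adiabatic: W = P₁V₁(1 − (V₁/V₂)^(γ−1))/(γ−1) → W_b/(P₁V₁) = 0.5269.
W_a / W_b = 0.9137 / 0.5269 = 1.734.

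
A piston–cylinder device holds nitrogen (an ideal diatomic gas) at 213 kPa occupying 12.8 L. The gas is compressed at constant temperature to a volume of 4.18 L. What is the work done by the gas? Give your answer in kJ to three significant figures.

W ≈ -3.05 kJ

Isothermal: W = nRT ln(V₂/V₁) = P₁V₁ ln(V₂/V₁).
P₁V₁ = (213 kPa)(12.8 L) = 2726 J.
W = 2726 × ln(4.18/12.8) = 2726 × -1.119
W_by_gas = -3051 J.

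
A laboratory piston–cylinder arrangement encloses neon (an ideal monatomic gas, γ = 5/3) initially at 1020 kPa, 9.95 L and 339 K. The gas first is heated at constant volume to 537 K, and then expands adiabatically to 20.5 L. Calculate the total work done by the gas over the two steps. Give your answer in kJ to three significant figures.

Step 1 (isochoric): W = 0 (constant volume).
After step 1: P = 1616 kPa (V unchanged).
Step 2 (adiabatic): W = (P₁V₁ − P₂V₂)/(γ−1) = (16077 − 9929)/0.667 = 9221 J.
W_total = 0 + 9221 = 9221 J.

W_total ≈ 9.22 kJ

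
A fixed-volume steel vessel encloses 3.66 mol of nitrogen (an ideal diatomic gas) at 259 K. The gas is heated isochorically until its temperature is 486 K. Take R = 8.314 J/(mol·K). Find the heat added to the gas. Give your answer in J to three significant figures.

Constant volume ⇒ W = 0, so Q = ΔU = nCᵥΔT with Cᵥ = 5R/2 = 20.79 J/(mol·K).
ΔU = (3.66)(20.79)(486 − 259) = 17269 J.

Q ≈ 17300 J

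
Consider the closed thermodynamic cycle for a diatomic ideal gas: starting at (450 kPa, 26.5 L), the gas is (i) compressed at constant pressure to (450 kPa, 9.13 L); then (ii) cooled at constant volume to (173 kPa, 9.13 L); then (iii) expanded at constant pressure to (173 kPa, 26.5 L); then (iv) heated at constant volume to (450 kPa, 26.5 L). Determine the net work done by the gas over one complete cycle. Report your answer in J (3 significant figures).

Constant-volume legs do no work.
W(i) = (450)(9.13 − 26.5) = -7816 J; W(iii) = (173)(26.5 − 9.13) = 3005 J.
W_net = -7816 + 3005 = -4811 J (the counter-clockwise enclosed area).

W_net ≈ -4810 J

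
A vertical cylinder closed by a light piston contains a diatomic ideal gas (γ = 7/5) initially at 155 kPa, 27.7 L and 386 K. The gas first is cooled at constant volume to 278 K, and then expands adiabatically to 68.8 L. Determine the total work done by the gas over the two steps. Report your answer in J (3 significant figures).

W_total ≈ 2360 J

Step 1 (isochoric): W = 0 (constant volume).
After step 1: P = 111.6 kPa (V unchanged).
Step 2 (adiabatic): W = (P₁V₁ − P₂V₂)/(γ−1) = (3092 − 2149)/0.4 = 2358 J.
W_total = 0 + 2358 = 2358 J.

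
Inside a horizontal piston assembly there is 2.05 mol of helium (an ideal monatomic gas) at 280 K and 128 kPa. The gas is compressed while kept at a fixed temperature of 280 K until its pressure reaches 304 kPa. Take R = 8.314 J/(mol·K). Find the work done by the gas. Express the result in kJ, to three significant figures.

Isothermal process: W = nRT ln(V₂/V₁) = nRT ln(P₁/P₂).
W = (2.05)(8.314)(280) × ln(128/304)
  = 4772 × ln(0.4211) = 4772 × -0.865
W_by_gas = -4128 J.

W ≈ -4.13 kJ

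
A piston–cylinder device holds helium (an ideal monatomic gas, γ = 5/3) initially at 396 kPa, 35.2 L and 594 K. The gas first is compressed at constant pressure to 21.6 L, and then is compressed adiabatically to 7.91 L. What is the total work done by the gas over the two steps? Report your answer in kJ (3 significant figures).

Step 1 (isobaric): W = PΔV = (396 kPa)(21.6 − 35.2 L) = -5386 J.
After step 1: P = 396 kPa, V = 21.6 L, T = 364.5 K.
Step 2 (adiabatic): W = (P₁V₁ − P₂V₂)/(γ−1) = (8554 − 16711)/0.667 = -12236 J.
W_total = -5386 − 12236 = -17622 J.

W_total ≈ -17.6 kJ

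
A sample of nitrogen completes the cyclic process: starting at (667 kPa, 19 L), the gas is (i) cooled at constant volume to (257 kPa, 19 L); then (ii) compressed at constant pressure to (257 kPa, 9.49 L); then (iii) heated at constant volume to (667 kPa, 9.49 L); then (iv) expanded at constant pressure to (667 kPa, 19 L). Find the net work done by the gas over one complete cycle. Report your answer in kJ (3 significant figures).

Constant-volume legs do no work.
W(ii) = (257)(9.49 − 19) = -2444 J; W(iv) = (667)(19 − 9.49) = 6343 J.
W_net = -2444 + 6343 = 3899 J (the clockwise enclosed area).

W_net ≈ 3.90 kJ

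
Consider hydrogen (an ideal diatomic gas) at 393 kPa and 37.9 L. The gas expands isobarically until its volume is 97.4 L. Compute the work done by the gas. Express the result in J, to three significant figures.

Isobaric: W = P ΔV.
W = (393 kPa)(97.4 − 37.9 L) = (393)(59.5) = 23384 J.

W ≈ 23400 J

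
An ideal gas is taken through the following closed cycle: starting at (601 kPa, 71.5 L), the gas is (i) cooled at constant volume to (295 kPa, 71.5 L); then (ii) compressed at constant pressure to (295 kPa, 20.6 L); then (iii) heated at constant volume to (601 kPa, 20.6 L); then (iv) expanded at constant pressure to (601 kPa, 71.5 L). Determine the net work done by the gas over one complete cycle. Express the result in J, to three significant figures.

Constant-volume legs do no work.
W(ii) = (295)(20.6 − 71.5) = -15016 J; W(iv) = (601)(71.5 − 20.6) = 30591 J.
W_net = -15016 + 30591 = 15575 J (the clockwise enclosed area).

W_net ≈ 15600 J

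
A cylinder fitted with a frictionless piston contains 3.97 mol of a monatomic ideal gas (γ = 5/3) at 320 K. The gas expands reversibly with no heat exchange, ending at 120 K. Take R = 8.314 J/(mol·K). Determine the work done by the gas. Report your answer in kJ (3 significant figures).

W ≈ 9.90 kJ

Adiabatic ⇒ Q = 0, so W_by = −ΔU = nCᵥ(T₁ − T₂).
Cᵥ = 3R/2 = 12.47 J/(mol·K).
W = (3.97)(12.47)(320 − 120) = 9902 J.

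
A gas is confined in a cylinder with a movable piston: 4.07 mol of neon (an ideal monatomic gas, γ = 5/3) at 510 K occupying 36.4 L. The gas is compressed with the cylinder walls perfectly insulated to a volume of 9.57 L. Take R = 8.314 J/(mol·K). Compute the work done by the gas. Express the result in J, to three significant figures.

Adiabatic: TV^(γ−1) = const with γ = 5/3.
T₂ = T₁ (V₁/V₂)^(γ−1) = 510 × (36.4/9.57)^0.667 = 510 × 2.437 = 1243 K.
W_by = nCᵥ(T₁ − T₂) = (4.07)(12.47)(510 − 1243) = -37189 J.

W ≈ -37200 J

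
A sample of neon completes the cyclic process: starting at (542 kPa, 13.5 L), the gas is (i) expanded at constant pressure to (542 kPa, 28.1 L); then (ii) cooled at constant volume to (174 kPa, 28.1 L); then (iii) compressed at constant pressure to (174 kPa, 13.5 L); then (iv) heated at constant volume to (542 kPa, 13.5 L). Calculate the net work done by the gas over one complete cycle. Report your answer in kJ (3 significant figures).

Constant-volume legs do no work.
W(i) = (542)(28.1 − 13.5) = 7913 J; W(iii) = (174)(13.5 − 28.1) = -2540 J.
W_net = 7913 − 2540 = 5373 J (the clockwise enclosed area).

W_net ≈ 5.37 kJ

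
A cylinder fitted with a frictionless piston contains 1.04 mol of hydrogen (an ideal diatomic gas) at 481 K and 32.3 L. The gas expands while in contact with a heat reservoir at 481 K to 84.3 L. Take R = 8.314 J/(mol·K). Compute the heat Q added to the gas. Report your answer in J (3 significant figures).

Q ≈ 3990 J

Isothermal ⇒ ΔU = 0, so Q = W = nRT ln(V₂/V₁).
Q = (1.04)(8.314)(481) ln(84.3/32.3) = 4159 × 0.9593 = 3990 J.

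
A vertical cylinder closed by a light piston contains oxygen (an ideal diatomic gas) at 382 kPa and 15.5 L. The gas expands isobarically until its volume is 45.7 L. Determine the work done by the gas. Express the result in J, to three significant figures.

Isobaric: W = P ΔV.
W = (382 kPa)(45.7 − 15.5 L) = (382)(30.2) = 11536 J.

W ≈ 11500 J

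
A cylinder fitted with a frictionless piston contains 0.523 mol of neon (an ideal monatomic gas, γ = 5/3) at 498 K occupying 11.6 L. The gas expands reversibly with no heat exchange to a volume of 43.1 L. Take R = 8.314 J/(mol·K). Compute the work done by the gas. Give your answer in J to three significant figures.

Adiabatic: TV^(γ−1) = const with γ = 5/3.
T₂ = T₁ (V₁/V₂)^(γ−1) = 498 × (11.6/43.1)^0.667 = 498 × 0.4169 = 207.6 K.
W_by = nCᵥ(T₁ − T₂) = (0.523)(12.47)(498 − 207.6) = 1894 J.

W ≈ 1890 J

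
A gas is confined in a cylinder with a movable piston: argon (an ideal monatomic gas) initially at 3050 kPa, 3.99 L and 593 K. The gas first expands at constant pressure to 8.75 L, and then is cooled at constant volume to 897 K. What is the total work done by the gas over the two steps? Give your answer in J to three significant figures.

W_total ≈ 14500 J

Step 1 (isobaric): W = PΔV = (3050 kPa)(8.75 − 3.99 L) = 14518 J.
Step 2 (isochoric): W = 0 (constant volume).
W_total = 14518 + 0 = 14518 J.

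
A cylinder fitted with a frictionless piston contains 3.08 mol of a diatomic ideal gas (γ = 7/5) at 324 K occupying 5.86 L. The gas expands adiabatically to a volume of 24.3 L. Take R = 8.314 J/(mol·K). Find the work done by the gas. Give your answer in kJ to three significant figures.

Adiabatic: TV^(γ−1) = const with γ = 7/5.
T₂ = T₁ (V₁/V₂)^(γ−1) = 324 × (5.86/24.3)^0.4 = 324 × 0.5661 = 183.4 K.
W_by = nCᵥ(T₁ − T₂) = (3.08)(20.79)(324 − 183.4) = 8999 J.

W ≈ 9.00 kJ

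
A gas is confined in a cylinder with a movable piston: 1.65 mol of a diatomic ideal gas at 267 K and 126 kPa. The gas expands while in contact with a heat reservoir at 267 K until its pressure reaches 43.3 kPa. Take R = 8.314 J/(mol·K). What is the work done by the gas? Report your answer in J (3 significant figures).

Isothermal process: W = nRT ln(V₂/V₁) = nRT ln(P₁/P₂).
W = (1.65)(8.314)(267) × ln(126/43.3)
  = 3663 × ln(2.91) = 3663 × 1.068
W_by_gas = 3912 J.

W ≈ 3910 J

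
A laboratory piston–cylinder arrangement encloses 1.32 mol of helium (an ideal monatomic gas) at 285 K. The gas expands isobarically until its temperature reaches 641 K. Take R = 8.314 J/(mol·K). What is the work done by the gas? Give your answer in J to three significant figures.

W ≈ 3910 J

Isobaric: W = P ΔV = nR ΔT.
W = (1.32)(8.314)(641 − 285) = 3907 J.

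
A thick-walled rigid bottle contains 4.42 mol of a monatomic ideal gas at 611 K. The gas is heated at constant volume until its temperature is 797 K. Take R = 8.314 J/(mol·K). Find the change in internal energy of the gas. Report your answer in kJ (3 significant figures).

ΔU ≈ 10.3 kJ

Constant volume ⇒ W = 0, so Q = ΔU = nCᵥΔT with Cᵥ = 3R/2 = 12.47 J/(mol·K).
ΔU = (4.42)(12.47)(797 − 611) = 10253 J.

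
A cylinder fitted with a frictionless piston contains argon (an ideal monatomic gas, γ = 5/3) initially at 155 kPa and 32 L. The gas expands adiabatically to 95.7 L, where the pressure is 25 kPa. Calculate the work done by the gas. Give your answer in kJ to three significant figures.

W ≈ 3.85 kJ

Adiabatic: W = (P₁V₁ − P₂V₂)/(γ − 1) with γ = 5/3.
P₁V₁ = 4960 J, P₂V₂ = 2392 J.
W = (4960 − 2392) / 0.6667 = 3851 J.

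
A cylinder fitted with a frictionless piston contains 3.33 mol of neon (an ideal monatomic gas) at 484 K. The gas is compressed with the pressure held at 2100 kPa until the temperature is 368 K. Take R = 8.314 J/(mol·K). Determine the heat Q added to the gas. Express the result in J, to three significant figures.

Isobaric: W = nRΔT = (3.33)(8.314)(-116) = -3212 J.
ΔU = nCᵥΔT with Cᵥ = 3R/2: ΔU = (3.33)(12.47)(-116) = -4817 J.
Q = ΔU + W = -4817 − 3212 = -8029 J.

Q ≈ -8030 J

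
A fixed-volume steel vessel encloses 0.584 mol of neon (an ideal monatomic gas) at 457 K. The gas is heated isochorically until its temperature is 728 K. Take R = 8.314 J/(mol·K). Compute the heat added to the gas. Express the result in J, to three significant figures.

Constant volume ⇒ W = 0, so Q = ΔU = nCᵥΔT with Cᵥ = 3R/2 = 12.47 J/(mol·K).
ΔU = (0.584)(12.47)(728 − 457) = 1974 J.

Q ≈ 1970 J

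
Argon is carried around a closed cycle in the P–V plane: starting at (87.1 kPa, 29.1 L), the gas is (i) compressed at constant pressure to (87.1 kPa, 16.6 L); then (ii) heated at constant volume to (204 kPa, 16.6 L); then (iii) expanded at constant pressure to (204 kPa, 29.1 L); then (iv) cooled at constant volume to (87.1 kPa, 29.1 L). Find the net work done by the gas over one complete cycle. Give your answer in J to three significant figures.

W_net ≈ 1460 J

Constant-volume legs do no work.
W(i) = (87.1)(16.6 − 29.1) = -1089 J; W(iii) = (204)(29.1 − 16.6) = 2550 J.
W_net = -1089 + 2550 = 1461 J (the clockwise enclosed area).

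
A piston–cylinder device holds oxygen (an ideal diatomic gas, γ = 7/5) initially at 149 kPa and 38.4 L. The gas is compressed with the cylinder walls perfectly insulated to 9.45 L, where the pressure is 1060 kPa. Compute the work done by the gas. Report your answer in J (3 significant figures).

Adiabatic: W = (P₁V₁ − P₂V₂)/(γ − 1) with γ = 7/5.
P₁V₁ = 5722 J, P₂V₂ = 10017 J.
W = (5722 − 10017) / 0.4 = -10739 J.

W ≈ -10700 J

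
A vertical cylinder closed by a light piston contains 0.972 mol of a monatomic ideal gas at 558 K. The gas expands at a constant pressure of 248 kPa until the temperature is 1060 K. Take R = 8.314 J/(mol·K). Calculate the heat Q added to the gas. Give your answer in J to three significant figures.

Q ≈ 10100 J

Isobaric: W = nRΔT = (0.972)(8.314)(502) = 4057 J.
ΔU = nCᵥΔT with Cᵥ = 3R/2: ΔU = (0.972)(12.47)(502) = 6085 J.
Q = ΔU + W = 6085 + 4057 = 10142 J.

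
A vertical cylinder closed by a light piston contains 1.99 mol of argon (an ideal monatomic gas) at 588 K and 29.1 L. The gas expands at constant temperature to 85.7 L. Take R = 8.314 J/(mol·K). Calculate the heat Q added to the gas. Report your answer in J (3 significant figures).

Isothermal ⇒ ΔU = 0, so Q = W = nRT ln(V₂/V₁).
Q = (1.99)(8.314)(588) ln(85.7/29.1) = 9728 × 1.08 = 10508 J.

Q ≈ 10500 J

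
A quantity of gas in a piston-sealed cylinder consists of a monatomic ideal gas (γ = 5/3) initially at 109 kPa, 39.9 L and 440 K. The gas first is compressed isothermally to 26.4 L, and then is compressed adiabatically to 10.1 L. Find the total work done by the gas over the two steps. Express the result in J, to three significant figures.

W_total ≈ -7650 J

Step 1 (isothermal): W = P₁V₁ ln(V₂/V₁) = (4349) ln(26.4/39.9) = -1796 J.
After step 1: P = 164.7 kPa, V = 26.4 L, T = 440 K.
Step 2 (adiabatic): W = (P₁V₁ − P₂V₂)/(γ−1) = (4349 − 8253)/0.667 = -5855 J.
W_total = -1796 − 5855 = -7651 J.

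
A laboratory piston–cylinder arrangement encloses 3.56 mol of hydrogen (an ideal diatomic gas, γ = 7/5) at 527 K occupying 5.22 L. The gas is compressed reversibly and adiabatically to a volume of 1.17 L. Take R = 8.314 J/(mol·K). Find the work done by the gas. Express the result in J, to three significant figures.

W ≈ -31900 J

Adiabatic: TV^(γ−1) = const with γ = 7/5.
T₂ = T₁ (V₁/V₂)^(γ−1) = 527 × (5.22/1.17)^0.4 = 527 × 1.819 = 958.5 K.
W_by = nCᵥ(T₁ − T₂) = (3.56)(20.79)(527 − 958.5) = -31931 J.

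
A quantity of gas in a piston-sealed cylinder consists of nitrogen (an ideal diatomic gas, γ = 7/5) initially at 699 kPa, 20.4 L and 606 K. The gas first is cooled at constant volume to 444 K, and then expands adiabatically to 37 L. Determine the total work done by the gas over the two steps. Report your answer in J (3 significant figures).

Step 1 (isochoric): W = 0 (constant volume).
After step 1: P = 512.1 kPa (V unchanged).
Step 2 (adiabatic): W = (P₁V₁ − P₂V₂)/(γ−1) = (10448 − 8234)/0.4 = 5535 J.
W_total = 0 + 5535 = 5535 J.

W_total ≈ 5540 J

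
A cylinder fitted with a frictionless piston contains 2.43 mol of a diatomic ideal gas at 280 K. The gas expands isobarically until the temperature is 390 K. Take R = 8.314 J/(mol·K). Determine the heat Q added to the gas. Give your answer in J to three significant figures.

Isobaric: W = nRΔT = (2.43)(8.314)(110) = 2222 J.
ΔU = nCᵥΔT with Cᵥ = 5R/2: ΔU = (2.43)(20.79)(110) = 5556 J.
Q = ΔU + W = 5556 + 2222 = 7778 J.

Q ≈ 7780 J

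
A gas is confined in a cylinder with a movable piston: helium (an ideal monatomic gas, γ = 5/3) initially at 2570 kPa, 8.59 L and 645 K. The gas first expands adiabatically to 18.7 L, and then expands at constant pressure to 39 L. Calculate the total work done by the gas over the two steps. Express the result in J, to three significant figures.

W_total ≈ 27700 J

Step 1 (adiabatic): W = (P₁V₁ − P₂V₂)/(γ−1) = (22076 − 13143)/0.667 = 13400 J.
After step 1: P = 702.8 kPa, V = 18.7 L, T = 384 K.
Step 2 (isobaric): W = PΔV = (702.8 kPa)(39 − 18.7 L) = 14268 J.
W_total = 13400 + 14268 = 27667 J.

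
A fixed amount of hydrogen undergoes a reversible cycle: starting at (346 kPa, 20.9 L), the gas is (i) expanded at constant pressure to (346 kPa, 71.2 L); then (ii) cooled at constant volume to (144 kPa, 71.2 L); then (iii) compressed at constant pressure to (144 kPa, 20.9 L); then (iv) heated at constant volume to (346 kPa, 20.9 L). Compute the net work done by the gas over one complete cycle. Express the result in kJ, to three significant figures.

W_net ≈ 10.2 kJ

Constant-volume legs do no work.
W(i) = (346)(71.2 − 20.9) = 17404 J; W(iii) = (144)(20.9 − 71.2) = -7243 J.
W_net = 17404 − 7243 = 10161 J (the clockwise enclosed area).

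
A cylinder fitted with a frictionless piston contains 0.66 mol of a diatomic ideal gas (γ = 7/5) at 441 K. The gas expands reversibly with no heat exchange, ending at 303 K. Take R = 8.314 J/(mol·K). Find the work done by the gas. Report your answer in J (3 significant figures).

W ≈ 1890 J

Adiabatic ⇒ Q = 0, so W_by = −ΔU = nCᵥ(T₁ − T₂).
Cᵥ = 5R/2 = 20.79 J/(mol·K).
W = (0.66)(20.79)(441 − 303) = 1893 J.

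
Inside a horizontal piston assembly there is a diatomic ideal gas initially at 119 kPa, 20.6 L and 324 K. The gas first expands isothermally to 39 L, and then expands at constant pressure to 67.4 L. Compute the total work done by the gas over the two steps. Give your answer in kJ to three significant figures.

Step 1 (isothermal): W = P₁V₁ ln(V₂/V₁) = (2451) ln(39/20.6) = 1565 J.
After step 1: P = 62.86 kPa, V = 39 L, T = 324 K.
Step 2 (isobaric): W = PΔV = (62.86 kPa)(67.4 − 39 L) = 1785 J.
W_total = 1565 + 1785 = 3350 J.

W_total ≈ 3.35 kJ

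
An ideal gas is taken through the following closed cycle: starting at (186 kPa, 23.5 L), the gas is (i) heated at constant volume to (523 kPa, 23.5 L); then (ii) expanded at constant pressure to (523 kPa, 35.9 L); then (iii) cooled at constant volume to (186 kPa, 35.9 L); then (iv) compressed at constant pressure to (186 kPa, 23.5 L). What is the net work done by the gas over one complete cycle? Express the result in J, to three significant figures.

Constant-volume legs do no work.
W(ii) = (523)(35.9 − 23.5) = 6485 J; W(iv) = (186)(23.5 − 35.9) = -2306 J.
W_net = 6485 − 2306 = 4179 J (the clockwise enclosed area).

W_net ≈ 4180 J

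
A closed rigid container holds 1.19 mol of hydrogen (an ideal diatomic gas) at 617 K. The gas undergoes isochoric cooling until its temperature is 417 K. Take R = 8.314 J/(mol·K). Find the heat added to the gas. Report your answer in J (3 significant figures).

Constant volume ⇒ W = 0, so Q = ΔU = nCᵥΔT with Cᵥ = 5R/2 = 20.79 J/(mol·K).
ΔU = (1.19)(20.79)(417 − 617) = -4947 J.

Q ≈ -4950 J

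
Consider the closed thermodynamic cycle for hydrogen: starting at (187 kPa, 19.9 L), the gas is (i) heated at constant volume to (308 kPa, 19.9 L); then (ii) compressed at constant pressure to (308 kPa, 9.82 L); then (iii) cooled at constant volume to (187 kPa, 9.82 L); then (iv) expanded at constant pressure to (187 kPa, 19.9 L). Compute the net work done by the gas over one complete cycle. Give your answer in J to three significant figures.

Constant-volume legs do no work.
W(ii) = (308)(9.82 − 19.9) = -3105 J; W(iv) = (187)(19.9 − 9.82) = 1885 J.
W_net = -3105 + 1885 = -1220 J (the counter-clockwise enclosed area).

W_net ≈ -1220 J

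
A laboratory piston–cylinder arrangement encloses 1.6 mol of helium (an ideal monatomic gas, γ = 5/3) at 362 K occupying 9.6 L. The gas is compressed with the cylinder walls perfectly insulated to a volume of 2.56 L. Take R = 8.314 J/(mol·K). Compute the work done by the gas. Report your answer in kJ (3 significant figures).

Adiabatic: TV^(γ−1) = const with γ = 5/3.
T₂ = T₁ (V₁/V₂)^(γ−1) = 362 × (9.6/2.56)^0.667 = 362 × 2.414 = 873.8 K.
W_by = nCᵥ(T₁ − T₂) = (1.6)(12.47)(362 − 873.8) = -10212 J.

W ≈ -10.2 kJ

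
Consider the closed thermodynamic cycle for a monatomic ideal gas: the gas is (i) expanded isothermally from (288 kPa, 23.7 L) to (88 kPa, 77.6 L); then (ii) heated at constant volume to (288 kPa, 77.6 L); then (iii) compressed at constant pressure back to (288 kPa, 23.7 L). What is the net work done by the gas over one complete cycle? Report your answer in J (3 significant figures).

W_net ≈ -7430 J

Leg (i): W = PᵢVᵢ ln(V_f/Vᵢ) = (6826) ln(77.6/23.7) = 8096 J.
Leg (ii): W = 0.
Leg (iii): W = PΔV = (288)(23.7 − 77.6) = -15523 J.
W_net = 8096 − 15523 = -7427 J.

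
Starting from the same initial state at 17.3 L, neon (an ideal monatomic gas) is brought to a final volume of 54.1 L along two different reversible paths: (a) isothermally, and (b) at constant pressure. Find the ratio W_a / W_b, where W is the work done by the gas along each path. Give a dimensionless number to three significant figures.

W_a / W_b ≈ 0.536

Path (a) isothermal: W = P₁V₁ ln(V₂/V₁) → W_a/(P₁V₁) = 1.14.
Path (b) isobaric: W = P₁(V₂ − V₁) → W_b/(P₁V₁) = 2.127.
W_a / W_b = 1.14 / 2.127 = 0.536.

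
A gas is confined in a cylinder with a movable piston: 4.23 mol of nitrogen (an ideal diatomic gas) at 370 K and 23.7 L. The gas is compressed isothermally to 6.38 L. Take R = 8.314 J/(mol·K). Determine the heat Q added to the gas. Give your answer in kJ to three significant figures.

Isothermal ⇒ ΔU = 0, so Q = W = nRT ln(V₂/V₁).
Q = (4.23)(8.314)(370) ln(6.38/23.7) = 13012 × -1.312 = -17076 J.

Q ≈ -17.1 kJ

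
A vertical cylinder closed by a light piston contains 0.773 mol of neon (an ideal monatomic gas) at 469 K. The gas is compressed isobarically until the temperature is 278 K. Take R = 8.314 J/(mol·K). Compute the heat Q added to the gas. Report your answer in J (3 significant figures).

Q ≈ -3070 J

Isobaric: W = nRΔT = (0.773)(8.314)(-191) = -1228 J.
ΔU = nCᵥΔT with Cᵥ = 3R/2: ΔU = (0.773)(12.47)(-191) = -1841 J.
Q = ΔU + W = -1841 − 1228 = -3069 J.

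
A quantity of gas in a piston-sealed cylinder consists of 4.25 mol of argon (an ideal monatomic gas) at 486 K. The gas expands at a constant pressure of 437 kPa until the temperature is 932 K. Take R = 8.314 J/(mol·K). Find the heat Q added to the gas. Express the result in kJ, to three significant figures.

Isobaric: W = nRΔT = (4.25)(8.314)(446) = 15759 J.
ΔU = nCᵥΔT with Cᵥ = 3R/2: ΔU = (4.25)(12.47)(446) = 23639 J.
Q = ΔU + W = 23639 + 15759 = 39398 J.

Q ≈ 39.4 kJ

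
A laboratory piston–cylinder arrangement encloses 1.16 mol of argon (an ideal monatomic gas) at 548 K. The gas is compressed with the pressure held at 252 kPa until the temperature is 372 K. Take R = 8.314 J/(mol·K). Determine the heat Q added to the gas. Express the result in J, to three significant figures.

Isobaric: W = nRΔT = (1.16)(8.314)(-176) = -1697 J.
ΔU = nCᵥΔT with Cᵥ = 3R/2: ΔU = (1.16)(12.47)(-176) = -2546 J.
Q = ΔU + W = -2546 − 1697 = -4243 J.

Q ≈ -4240 J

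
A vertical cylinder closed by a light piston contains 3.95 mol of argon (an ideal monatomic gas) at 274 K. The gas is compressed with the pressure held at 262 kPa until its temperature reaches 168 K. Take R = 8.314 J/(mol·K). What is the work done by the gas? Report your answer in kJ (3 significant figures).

W ≈ -3.48 kJ

Isobaric: W = P ΔV = nR ΔT.
W = (3.95)(8.314)(168 − 274) = -3481 J.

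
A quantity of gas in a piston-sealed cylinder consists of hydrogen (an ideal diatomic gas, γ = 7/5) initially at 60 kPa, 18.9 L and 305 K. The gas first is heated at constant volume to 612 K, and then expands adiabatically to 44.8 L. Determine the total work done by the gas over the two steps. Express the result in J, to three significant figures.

Step 1 (isochoric): W = 0 (constant volume).
After step 1: P = 120.4 kPa (V unchanged).
Step 2 (adiabatic): W = (P₁V₁ − P₂V₂)/(γ−1) = (2275 − 1611)/0.4 = 1661 J.
W_total = 0 + 1661 = 1661 J.

W_total ≈ 1660 J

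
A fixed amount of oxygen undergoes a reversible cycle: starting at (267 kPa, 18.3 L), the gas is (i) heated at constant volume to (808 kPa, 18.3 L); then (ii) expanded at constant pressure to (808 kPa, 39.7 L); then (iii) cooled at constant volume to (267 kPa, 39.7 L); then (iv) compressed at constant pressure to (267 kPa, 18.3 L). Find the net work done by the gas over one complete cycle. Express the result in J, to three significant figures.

Constant-volume legs do no work.
W(ii) = (808)(39.7 − 18.3) = 17291 J; W(iv) = (267)(18.3 − 39.7) = -5714 J.
W_net = 17291 − 5714 = 11577 J (the clockwise enclosed area).

W_net ≈ 11600 J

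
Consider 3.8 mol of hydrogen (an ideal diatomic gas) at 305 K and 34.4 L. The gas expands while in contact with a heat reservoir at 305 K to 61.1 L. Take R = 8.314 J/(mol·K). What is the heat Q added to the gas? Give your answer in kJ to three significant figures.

Q ≈ 5.54 kJ

Isothermal ⇒ ΔU = 0, so Q = W = nRT ln(V₂/V₁).
Q = (3.8)(8.314)(305) ln(61.1/34.4) = 9636 × 0.5745 = 5535 J.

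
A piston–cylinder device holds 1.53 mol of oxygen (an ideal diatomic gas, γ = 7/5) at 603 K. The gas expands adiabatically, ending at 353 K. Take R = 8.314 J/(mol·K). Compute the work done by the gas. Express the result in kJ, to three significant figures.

Adiabatic ⇒ Q = 0, so W_by = −ΔU = nCᵥ(T₁ − T₂).
Cᵥ = 5R/2 = 20.79 J/(mol·K).
W = (1.53)(20.79)(603 − 353) = 7950 J.

W ≈ 7.95 kJ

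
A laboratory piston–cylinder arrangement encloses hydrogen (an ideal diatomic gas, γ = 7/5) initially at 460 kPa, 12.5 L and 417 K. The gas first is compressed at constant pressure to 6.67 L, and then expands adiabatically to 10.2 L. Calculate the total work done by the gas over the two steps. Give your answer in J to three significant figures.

Step 1 (isobaric): W = PΔV = (460 kPa)(6.67 − 12.5 L) = -2682 J.
After step 1: P = 460 kPa, V = 6.67 L, T = 222.5 K.
Step 2 (adiabatic): W = (P₁V₁ − P₂V₂)/(γ−1) = (3068 − 2589)/0.4 = 1199 J.
W_total = -2682 + 1199 = -1483 J.

W_total ≈ -1480 J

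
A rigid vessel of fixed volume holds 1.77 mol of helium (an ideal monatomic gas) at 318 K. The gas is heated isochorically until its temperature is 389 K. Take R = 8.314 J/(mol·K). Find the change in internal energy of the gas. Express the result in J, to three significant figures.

ΔU ≈ 1570 J

Constant volume ⇒ W = 0, so Q = ΔU = nCᵥΔT with Cᵥ = 3R/2 = 12.47 J/(mol·K).
ΔU = (1.77)(12.47)(389 − 318) = 1567 J.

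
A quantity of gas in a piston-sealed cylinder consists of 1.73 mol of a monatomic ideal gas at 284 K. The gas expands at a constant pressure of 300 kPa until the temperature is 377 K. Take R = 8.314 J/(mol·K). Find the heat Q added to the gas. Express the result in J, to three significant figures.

Isobaric: W = nRΔT = (1.73)(8.314)(93) = 1338 J.
ΔU = nCᵥΔT with Cᵥ = 3R/2: ΔU = (1.73)(12.47)(93) = 2006 J.
Q = ΔU + W = 2006 + 1338 = 3344 J.

Q ≈ 3340 J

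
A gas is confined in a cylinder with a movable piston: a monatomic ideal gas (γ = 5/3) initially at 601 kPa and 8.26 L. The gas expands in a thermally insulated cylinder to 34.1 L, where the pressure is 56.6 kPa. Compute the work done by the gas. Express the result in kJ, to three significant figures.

Adiabatic: W = (P₁V₁ − P₂V₂)/(γ − 1) with γ = 5/3.
P₁V₁ = 4964 J, P₂V₂ = 1930 J.
W = (4964 − 1930) / 0.6667 = 4551 J.

W ≈ 4.55 kJ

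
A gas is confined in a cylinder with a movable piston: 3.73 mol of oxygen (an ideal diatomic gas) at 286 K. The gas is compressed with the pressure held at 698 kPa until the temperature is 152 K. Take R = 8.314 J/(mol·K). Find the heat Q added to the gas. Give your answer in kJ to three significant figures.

Q ≈ -14.5 kJ

Isobaric: W = nRΔT = (3.73)(8.314)(-134) = -4156 J.
ΔU = nCᵥΔT with Cᵥ = 5R/2: ΔU = (3.73)(20.79)(-134) = -10389 J.
Q = ΔU + W = -10389 − 4156 = -14544 J.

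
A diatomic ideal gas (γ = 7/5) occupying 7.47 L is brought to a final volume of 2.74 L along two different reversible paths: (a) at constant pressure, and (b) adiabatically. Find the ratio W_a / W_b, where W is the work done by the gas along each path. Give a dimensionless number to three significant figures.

W_a / W_b ≈ 0.513

Path (a) isobaric: W = P₁(V₂ − V₁) → W_a/(P₁V₁) = -0.6332.
Path (b) adiabatic: W = P₁V₁(1 − (V₁/V₂)^(γ−1))/(γ−1) → W_b/(P₁V₁) = -1.234.
W_a / W_b = -0.6332 / -1.234 = 0.5132.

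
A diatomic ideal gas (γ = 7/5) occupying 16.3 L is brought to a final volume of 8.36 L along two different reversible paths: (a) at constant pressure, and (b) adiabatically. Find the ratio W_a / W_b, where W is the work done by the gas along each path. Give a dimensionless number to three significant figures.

Path (a) isobaric: W = P₁(V₂ − V₁) → W_a/(P₁V₁) = -0.4871.
Path (b) adiabatic: W = P₁V₁(1 − (V₁/V₂)^(γ−1))/(γ−1) → W_b/(P₁V₁) = -0.7654.
W_a / W_b = -0.4871 / -0.7654 = 0.6364.

W_a / W_b ≈ 0.636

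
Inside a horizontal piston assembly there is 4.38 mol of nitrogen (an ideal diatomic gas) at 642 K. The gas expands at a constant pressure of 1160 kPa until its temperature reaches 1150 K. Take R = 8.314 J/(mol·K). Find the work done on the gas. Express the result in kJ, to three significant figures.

Isobaric: W = P ΔV = nR ΔT.
W = (4.38)(8.314)(1150 − 642) = 18499 J.
Work on gas = −W_by = -18499 J.

W ≈ -18.5 kJ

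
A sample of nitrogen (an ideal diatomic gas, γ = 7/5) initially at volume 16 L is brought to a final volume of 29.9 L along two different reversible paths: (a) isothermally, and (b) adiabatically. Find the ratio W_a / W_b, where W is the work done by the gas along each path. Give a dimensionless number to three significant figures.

W_a / W_b ≈ 1.13

Path (a) isothermal: W = P₁V₁ ln(V₂/V₁) → W_a/(P₁V₁) = 0.6253.
Path (b) adiabatic: W = P₁V₁(1 − (V₁/V₂)^(γ−1))/(γ−1) → W_b/(P₁V₁) = 0.5532.
W_a / W_b = 0.6253 / 0.5532 = 1.13.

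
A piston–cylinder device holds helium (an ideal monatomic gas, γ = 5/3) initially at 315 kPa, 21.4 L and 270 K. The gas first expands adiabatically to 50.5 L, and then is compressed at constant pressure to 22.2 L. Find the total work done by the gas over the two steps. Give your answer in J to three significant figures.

W_total ≈ 2280 J

Step 1 (adiabatic): W = (P₁V₁ − P₂V₂)/(γ−1) = (6741 − 3803)/0.667 = 4407 J.
After step 1: P = 75.31 kPa, V = 50.5 L, T = 152.3 K.
Step 2 (isobaric): W = PΔV = (75.31 kPa)(22.2 − 50.5 L) = -2131 J.
W_total = 4407 − 2131 = 2276 J.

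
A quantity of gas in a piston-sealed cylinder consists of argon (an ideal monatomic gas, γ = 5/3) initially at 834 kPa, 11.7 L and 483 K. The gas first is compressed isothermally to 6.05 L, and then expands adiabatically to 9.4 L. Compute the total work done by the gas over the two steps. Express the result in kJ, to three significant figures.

W_total ≈ -2.71 kJ

Step 1 (isothermal): W = P₁V₁ ln(V₂/V₁) = (9758) ln(6.05/11.7) = -6436 J.
After step 1: P = 1613 kPa, V = 6.05 L, T = 483 K.
Step 2 (adiabatic): W = (P₁V₁ − P₂V₂)/(γ−1) = (9758 − 7274)/0.667 = 3726 J.
W_total = -6436 + 3726 = -2710 J.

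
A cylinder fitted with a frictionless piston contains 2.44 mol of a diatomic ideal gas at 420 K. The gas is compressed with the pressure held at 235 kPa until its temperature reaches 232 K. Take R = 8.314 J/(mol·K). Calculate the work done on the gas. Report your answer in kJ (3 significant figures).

Isobaric: W = P ΔV = nR ΔT.
W = (2.44)(8.314)(232 − 420) = -3814 J.
Work on gas = −W_by = 3814 J.

W ≈ 3.81 kJ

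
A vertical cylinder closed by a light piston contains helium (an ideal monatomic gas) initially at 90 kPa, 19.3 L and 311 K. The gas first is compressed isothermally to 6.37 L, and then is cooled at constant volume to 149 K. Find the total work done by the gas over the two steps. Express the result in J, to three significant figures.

Step 1 (isothermal): W = P₁V₁ ln(V₂/V₁) = (1737) ln(6.37/19.3) = -1925 J.
Step 2 (isochoric): W = 0 (constant volume).
W_total = -1925 + 0 = -1925 J.

W_total ≈ -1930 J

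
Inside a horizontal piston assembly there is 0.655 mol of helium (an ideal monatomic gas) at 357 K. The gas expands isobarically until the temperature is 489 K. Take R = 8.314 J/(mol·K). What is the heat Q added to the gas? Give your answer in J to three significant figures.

Isobaric: W = nRΔT = (0.655)(8.314)(132) = 718.8 J.
ΔU = nCᵥΔT with Cᵥ = 3R/2: ΔU = (0.655)(12.47)(132) = 1078 J.
Q = ΔU + W = 1078 + 718.8 = 1797 J.

Q ≈ 1800 J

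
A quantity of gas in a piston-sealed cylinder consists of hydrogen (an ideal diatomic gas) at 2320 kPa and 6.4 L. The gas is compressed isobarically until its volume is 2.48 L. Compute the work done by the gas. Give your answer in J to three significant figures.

W ≈ -9090 J

Isobaric: W = P ΔV.
W = (2320 kPa)(2.48 − 6.4 L) = (2320)(-3.92) = -9094 J.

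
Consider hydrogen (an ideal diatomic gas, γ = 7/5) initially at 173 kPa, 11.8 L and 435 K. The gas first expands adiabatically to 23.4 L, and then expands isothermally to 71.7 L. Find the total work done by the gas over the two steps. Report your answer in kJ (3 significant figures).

W_total ≈ 2.96 kJ

Step 1 (adiabatic): W = (P₁V₁ − P₂V₂)/(γ−1) = (2041 − 1552)/0.4 = 1223 J.
After step 1: P = 66.34 kPa, V = 23.4 L, T = 330.8 K.
Step 2 (isothermal): W = P₁V₁ ln(V₂/V₁) = (1552) ln(71.7/23.4) = 1738 J.
W_total = 1223 + 1738 = 2961 J.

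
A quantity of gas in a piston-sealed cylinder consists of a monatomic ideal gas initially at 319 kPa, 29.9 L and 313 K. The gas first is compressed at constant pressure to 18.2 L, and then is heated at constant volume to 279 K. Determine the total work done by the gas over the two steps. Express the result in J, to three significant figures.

W_total ≈ -3730 J

Step 1 (isobaric): W = PΔV = (319 kPa)(18.2 − 29.9 L) = -3732 J.
Step 2 (isochoric): W = 0 (constant volume).
W_total = -3732 + 0 = -3732 J.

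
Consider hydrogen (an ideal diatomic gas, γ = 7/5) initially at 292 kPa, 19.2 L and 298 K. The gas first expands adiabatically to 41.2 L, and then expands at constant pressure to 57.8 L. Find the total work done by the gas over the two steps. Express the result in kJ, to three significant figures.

Step 1 (adiabatic): W = (P₁V₁ − P₂V₂)/(γ−1) = (5606 − 4131)/0.4 = 3689 J.
After step 1: P = 100.3 kPa, V = 41.2 L, T = 219.6 K.
Step 2 (isobaric): W = PΔV = (100.3 kPa)(57.8 − 41.2 L) = 1664 J.
W_total = 3689 + 1664 = 5353 J.

W_total ≈ 5.35 kJ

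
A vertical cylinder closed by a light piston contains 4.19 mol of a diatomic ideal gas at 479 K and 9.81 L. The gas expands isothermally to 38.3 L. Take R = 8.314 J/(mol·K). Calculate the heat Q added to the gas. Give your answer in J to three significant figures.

Q ≈ 22700 J

Isothermal ⇒ ΔU = 0, so Q = W = nRT ln(V₂/V₁).
Q = (4.19)(8.314)(479) ln(38.3/9.81) = 16686 × 1.362 = 22728 J.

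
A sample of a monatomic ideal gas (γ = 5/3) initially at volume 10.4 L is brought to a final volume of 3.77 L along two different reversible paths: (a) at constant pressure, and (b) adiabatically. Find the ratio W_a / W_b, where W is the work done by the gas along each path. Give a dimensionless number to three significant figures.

Path (a) isobaric: W = P₁(V₂ − V₁) → W_a/(P₁V₁) = -0.6375.
Path (b) adiabatic: W = P₁V₁(1 − (V₁/V₂)^(γ−1))/(γ−1) → W_b/(P₁V₁) = -1.45.
W_a / W_b = -0.6375 / -1.45 = 0.4395.

W_a / W_b ≈ 0.440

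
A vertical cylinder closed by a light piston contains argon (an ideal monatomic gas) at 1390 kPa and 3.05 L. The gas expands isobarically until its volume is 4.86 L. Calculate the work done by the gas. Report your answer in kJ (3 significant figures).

W ≈ 2.52 kJ

Isobaric: W = P ΔV.
W = (1390 kPa)(4.86 − 3.05 L) = (1390)(1.81) = 2516 J.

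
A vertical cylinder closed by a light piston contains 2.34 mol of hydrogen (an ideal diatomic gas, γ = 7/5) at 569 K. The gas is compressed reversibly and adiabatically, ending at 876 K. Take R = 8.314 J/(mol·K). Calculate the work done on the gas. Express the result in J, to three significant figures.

Adiabatic ⇒ Q = 0, so W_by = −ΔU = nCᵥ(T₁ − T₂).
Cᵥ = 5R/2 = 20.79 J/(mol·K).
W = (2.34)(20.79)(569 − 876) = -14932 J.
Work on gas = −W_by = 14932 J.

W ≈ 14900 J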